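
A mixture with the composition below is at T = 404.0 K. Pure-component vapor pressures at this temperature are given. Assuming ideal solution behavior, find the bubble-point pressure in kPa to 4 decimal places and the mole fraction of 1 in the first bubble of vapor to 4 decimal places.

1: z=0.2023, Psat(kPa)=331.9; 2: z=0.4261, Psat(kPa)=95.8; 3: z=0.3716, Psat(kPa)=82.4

At the bubble point ψ → 0, so ΣzᵢKᵢ = 1 with Kᵢ = Pᵢˢᵃᵗ/P ⇒ P = ΣzᵢPᵢˢᵃᵗ.
P = 0.2023·331.9 + 0.4261·95.8 + 0.3716·82.4 = 138.5836 kPa
yᵢ = zᵢPᵢˢᵃᵗ/P ⇒ y_1 = 0.2023·331.9/138.5836 = 0.4845

Pbub = 138.5836 kPa, y_1 = 0.4845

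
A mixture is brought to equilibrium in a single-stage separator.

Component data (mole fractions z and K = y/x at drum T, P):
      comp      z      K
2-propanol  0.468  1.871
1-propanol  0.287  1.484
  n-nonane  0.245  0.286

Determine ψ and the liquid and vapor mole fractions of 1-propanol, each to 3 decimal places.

ψ = 0.711, x_1-propanol = 0.214, y_1-propanol = 0.317

Newton iteration, ψ⁰ = 0.5:
  ψ = 0.500: g = 0.1238, g' = -0.518 → ψ = 0.739
  ψ = 0.739: g = -0.0200, g' = -0.728 → ψ = 0.711
Converged at ψ = 0.711.
Compositions from xᵢ = zᵢ/(1+ψ(Kᵢ−1)), yᵢ = Kᵢxᵢ:
  2-propanol: x = 0.289, y = 0.541
  1-propanol: x = 0.214, y = 0.317
  n-nonane: x = 0.497, y = 0.142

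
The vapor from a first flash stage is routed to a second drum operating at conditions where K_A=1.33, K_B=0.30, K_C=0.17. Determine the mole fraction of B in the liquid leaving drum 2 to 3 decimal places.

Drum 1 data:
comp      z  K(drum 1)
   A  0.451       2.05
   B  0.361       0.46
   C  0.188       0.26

Drum 1:
Let ψ₁ = V/F and solve Σ zᵢ(Kᵢ−1)/(1+ψ₁(Kᵢ−1)) = 0.
g(0) = ΣzᵢKᵢ − 1 = 0.139 and g(1) = 1 − Σzᵢ/Kᵢ = -0.728, so a root lies in (0, 1).
Iterate (Newton) starting at ψ₁ = 0.5:
  ψ₁ = 0.500: g = -0.1773, g' = -0.671 → ψ₁ = 0.236
  ψ₁ = 0.236: g = -0.0122, g' = -0.609 → ψ₁ = 0.216
Converged at ψ₁ = 0.216.
Drum-1 compositions:
  A: x = 0.368, y = 0.754
  B: x = 0.409, y = 0.188
  C: x = 0.224, y = 0.058
Drum-2 feed = drum-1 vapor: z₂ = (0.7539, 0.1879, 0.0582).
Drum 2:
Material balance + equilibrium reduce to Σ zᵢ(Kᵢ−1)/(1+ψ₂(Kᵢ−1)) = 0.
Feasibility: ΣzᵢKᵢ = 1.069, Σzᵢ/Kᵢ = 1.535 — both > 1, two phases present.
Iterate (Newton) starting at ψ₂ = 0.5:
  ψ₂ = 0.500: g = -0.0714, g' = -0.396 → ψ₂ = 0.320
  ψ₂ = 0.320: g = -0.0101, g' = -0.294 → ψ₂ = 0.285
  ψ₂ = 0.285: g = -0.0002, g' = -0.281 → ψ₂ = 0.284
Converged at ψ₂ = 0.284.
  A: x = 0.689, y = 0.917
  B: x = 0.235, y = 0.070
  C: x = 0.076, y = 0.013

x_B (drum 2) = 0.235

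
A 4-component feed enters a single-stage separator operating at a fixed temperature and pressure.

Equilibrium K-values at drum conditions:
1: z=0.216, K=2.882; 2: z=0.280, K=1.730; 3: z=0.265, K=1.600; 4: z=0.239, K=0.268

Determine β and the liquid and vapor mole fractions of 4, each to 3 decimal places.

Iterate (Newton) starting at β = 0.5:
  β = 0.500: g = 0.2055, g' = -0.658 → β = 0.812
  β = 0.812: g = -0.0356, g' = -1.001 → β = 0.777
  β = 0.777: g = -0.0015, g' = -0.919 → β = 0.775
Converged at β = 0.775.
Compositions from xᵢ = zᵢ/(1+β(Kᵢ−1)), yᵢ = Kᵢxᵢ:
  1: x = 0.088, y = 0.253
  2: x = 0.179, y = 0.309
  3: x = 0.181, y = 0.289
  4: x = 0.552, y = 0.148

β = 0.775, x_4 = 0.552, y_4 = 0.148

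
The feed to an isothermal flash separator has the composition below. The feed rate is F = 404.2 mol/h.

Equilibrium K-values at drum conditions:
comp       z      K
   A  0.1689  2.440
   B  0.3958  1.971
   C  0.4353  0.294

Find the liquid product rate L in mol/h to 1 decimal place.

L = 241.0 mol/h

Newton iteration, V/F⁰ = 0.5:
  V/F = 0.5000: g = -0.07487, g' = -0.8058 → V/F = 0.4071
  V/F = 0.4071: g = -0.00249, g' = -0.7582 → V/F = 0.4038
Converged at V/F = 0.4038.
Then V = V/F·F = 0.4038·404.2 = 163.2 mol/h and L = F − V = 241.0 mol/h.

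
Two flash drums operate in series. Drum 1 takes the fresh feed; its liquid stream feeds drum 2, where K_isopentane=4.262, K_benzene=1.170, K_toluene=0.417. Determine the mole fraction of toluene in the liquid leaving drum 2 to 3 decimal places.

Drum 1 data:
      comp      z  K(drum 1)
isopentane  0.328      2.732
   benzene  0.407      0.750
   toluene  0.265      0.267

Drum 1:
Iterate (Newton) starting at ψ₁ = 0.59:
  ψ₁ = 0.590: g = -0.1806, g' = -0.718 → ψ₁ = 0.338
  ψ₁ = 0.338: g = -0.0112, g' = -0.673 → ψ₁ = 0.322
Converged at ψ₁ = 0.322.
Drum-1 compositions:
  isopentane: x = 0.211, y = 0.575
  benzene: x = 0.443, y = 0.332
  toluene: x = 0.347, y = 0.093
Drum-2 feed = drum-1 liquid: z₂ = (0.2106, 0.4426, 0.3468).
Drum 2:
Let ψ₂ = V/F and solve Σ zᵢ(Kᵢ−1)/(1+ψ₂(Kᵢ−1)) = 0.
g(0) = ΣzᵢKᵢ − 1 = 0.560 and g(1) = 1 − Σzᵢ/Kᵢ = -0.259, so a root lies in (0, 1).
Iterate (Newton) starting at ψ₂ = 0.57:
  ψ₂ = 0.570: g = 0.0061, g' = -0.549 → ψ₂ = 0.581
Converged at ψ₂ = 0.581.
  isopentane: x = 0.073, y = 0.310
  benzene: x = 0.403, y = 0.471
  toluene: x = 0.524, y = 0.219

x_toluene (drum 2) = 0.524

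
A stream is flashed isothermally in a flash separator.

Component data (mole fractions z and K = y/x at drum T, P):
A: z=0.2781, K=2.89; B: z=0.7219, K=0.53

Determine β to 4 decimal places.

β = 0.2097

Material balance + equilibrium reduce to Σ zᵢ(Kᵢ−1)/(1+β(Kᵢ−1)) = 0.
Feasibility: ΣzᵢKᵢ = 1.1863, Σzᵢ/Kᵢ = 1.4583 — both > 1, two phases present.
Binary case is linear: z₁(K₁−1)(1+β(K₂−1)) + z₂(K₂−1)(1+β(K₁−1)) = 0
⇒ β = [z₁(K₁−1)+z₂(K₂−1)] / [−(K₁−1)(K₂−1)] = 0.18632/0.88830 = 0.2097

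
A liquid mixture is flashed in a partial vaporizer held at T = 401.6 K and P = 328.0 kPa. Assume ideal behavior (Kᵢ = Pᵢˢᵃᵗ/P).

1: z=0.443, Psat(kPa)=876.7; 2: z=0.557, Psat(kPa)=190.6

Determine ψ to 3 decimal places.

Raoult's law: Kᵢ = Pᵢˢᵃᵗ/P = Pᵢˢᵃᵗ/328.0.
  K_1 = 876.7/328.0 = 2.67287, K_2 = 190.6/328.0 = 0.58110
Iterate (Newton) starting at ψ = 0.36:
  ψ = 0.360: g = 0.1878, g' = -0.618 → ψ = 0.664
  ψ = 0.664: g = 0.0280, g' = -0.466 → ψ = 0.724
  ψ = 0.724: g = 0.0004, g' = -0.455 → ψ = 0.725
Converged at ψ = 0.725.

ψ = 0.725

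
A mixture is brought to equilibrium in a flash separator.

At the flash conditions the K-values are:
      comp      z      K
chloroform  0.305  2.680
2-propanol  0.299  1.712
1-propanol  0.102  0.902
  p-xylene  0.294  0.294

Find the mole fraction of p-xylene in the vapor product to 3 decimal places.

y_p-xylene = 0.159

Newton iteration, V/F⁰ = 0.33:
  V/F = 0.330: g = 0.2211, g' = -0.706 → V/F = 0.643
  V/F = 0.643: g = 0.0014, g' = -0.763 → V/F = 0.645
Converged at V/F = 0.645.
Compositions from xᵢ = zᵢ/(1+V/F(Kᵢ−1)), yᵢ = Kᵢxᵢ:
  chloroform: x = 0.146, y = 0.392
  2-propanol: x = 0.205, y = 0.351
  1-propanol: x = 0.109, y = 0.098
  p-xylene: x = 0.540, y = 0.159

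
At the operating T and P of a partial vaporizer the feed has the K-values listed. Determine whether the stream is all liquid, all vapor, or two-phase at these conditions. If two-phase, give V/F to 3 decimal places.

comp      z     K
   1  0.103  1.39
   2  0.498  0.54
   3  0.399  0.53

all liquid

ΣzᵢKᵢ = 0.624; Σzᵢ/Kᵢ = 1.749.
Since ΣzᵢKᵢ < 1 the mixture is below its bubble point — single liquid phase.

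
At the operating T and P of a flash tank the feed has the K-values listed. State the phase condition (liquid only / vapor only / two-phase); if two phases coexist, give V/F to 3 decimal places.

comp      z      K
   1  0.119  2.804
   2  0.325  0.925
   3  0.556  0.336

liquid only

ΣzᵢKᵢ = 0.821; Σzᵢ/Kᵢ = 2.049.
Since ΣzᵢKᵢ < 1 the mixture is below its bubble point — single liquid phase.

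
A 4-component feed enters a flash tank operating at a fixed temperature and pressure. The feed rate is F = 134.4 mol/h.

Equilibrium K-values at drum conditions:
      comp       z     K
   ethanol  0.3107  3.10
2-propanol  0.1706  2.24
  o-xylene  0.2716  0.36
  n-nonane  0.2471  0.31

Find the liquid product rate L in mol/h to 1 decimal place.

L = 76.8 mol/h

Material balance + equilibrium reduce to Σ zᵢ(Kᵢ−1)/(1+ψ(Kᵢ−1)) = 0.
Feasibility: ΣzᵢKᵢ = 1.5197, Σzᵢ/Kᵢ = 1.7279 — both > 1, two phases present.
Newton–Raphson from ψ = 0.5:
  ψ = 0.5000: g = -0.06707, g' = -0.9408 → ψ = 0.4287
  ψ = 0.4287: g = -0.00020, g' = -0.9398 → ψ = 0.4285
Converged at ψ = 0.4285.
Then V = ψ·F = 0.4285·134.4 = 57.6 mol/h and L = F − V = 76.8 mol/h.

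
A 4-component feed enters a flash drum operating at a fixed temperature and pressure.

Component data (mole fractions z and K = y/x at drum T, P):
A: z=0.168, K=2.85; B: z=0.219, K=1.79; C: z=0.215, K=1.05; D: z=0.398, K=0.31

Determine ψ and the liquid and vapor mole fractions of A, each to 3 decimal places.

ψ = 0.306, x_A = 0.107, y_A = 0.306

Newton–Raphson from ψ = 0.5:
  ψ = 0.500: g = -0.1233, g' = -0.668 → ψ = 0.315
  ψ = 0.315: g = -0.0056, g' = -0.627 → ψ = 0.306
Converged at ψ = 0.306.
Compositions from xᵢ = zᵢ/(1+ψ(Kᵢ−1)), yᵢ = Kᵢxᵢ:
  A: x = 0.107, y = 0.306
  B: x = 0.176, y = 0.316
  C: x = 0.212, y = 0.222
  D: x = 0.505, y = 0.156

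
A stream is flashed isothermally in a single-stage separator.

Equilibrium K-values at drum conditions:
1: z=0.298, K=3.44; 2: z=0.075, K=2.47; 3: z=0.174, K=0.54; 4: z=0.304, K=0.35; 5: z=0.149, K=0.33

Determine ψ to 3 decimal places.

ψ = 0.333

Newton iteration, ψ⁰ = 0.31:
  ψ = 0.310: g = 0.0229, g' = -1.010 → ψ = 0.333
Converged at ψ = 0.333.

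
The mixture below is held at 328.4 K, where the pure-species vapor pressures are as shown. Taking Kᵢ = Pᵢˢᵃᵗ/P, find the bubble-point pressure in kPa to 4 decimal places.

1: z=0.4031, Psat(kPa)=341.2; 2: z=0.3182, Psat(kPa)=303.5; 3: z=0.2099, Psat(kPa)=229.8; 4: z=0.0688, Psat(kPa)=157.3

At the bubble point ψ → 0, so ΣzᵢKᵢ = 1 with Kᵢ = Pᵢˢᵃᵗ/P ⇒ P = ΣzᵢPᵢˢᵃᵗ.
P = 0.4031·341.2 + 0.3182·303.5 + 0.2099·229.8 + 0.0688·157.3 = 293.1687 kPa

Pbub = 293.1687 kPa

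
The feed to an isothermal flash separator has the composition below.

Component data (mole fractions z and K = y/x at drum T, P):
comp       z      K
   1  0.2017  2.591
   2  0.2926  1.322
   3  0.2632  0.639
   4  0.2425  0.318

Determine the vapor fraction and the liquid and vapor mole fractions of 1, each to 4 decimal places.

ψ = 0.2765, x_1 = 0.1401, y_1 = 0.3629

Material balance + equilibrium reduce to Σ zᵢ(Kᵢ−1)/(1+ψ(Kᵢ−1)) = 0.
g(0) = ΣzᵢKᵢ − 1 = 0.1547 and g(1) = 1 − Σzᵢ/Kᵢ = -0.4736, so a root lies in (0, 1).
Newton iteration, ψ⁰ = 0.5:
  ψ = 0.5000: g = -0.10703, g' = -0.4917 → ψ = 0.2823
  ψ = 0.2823: g = -0.00281, g' = -0.4841 → ψ = 0.2765
Converged at ψ = 0.2765.
Compositions from xᵢ = zᵢ/(1+ψ(Kᵢ−1)), yᵢ = Kᵢxᵢ:
  1: x = 0.1401, y = 0.3629
  2: x = 0.2687, y = 0.3552
  3: x = 0.2924, y = 0.1868
  4: x = 0.2989, y = 0.0950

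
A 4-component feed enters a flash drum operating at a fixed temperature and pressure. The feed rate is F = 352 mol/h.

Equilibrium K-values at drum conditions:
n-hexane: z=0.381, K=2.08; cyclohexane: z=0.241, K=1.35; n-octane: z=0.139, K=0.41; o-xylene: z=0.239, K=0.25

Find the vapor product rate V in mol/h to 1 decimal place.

Rachford–Rice: g(β) = Σ zᵢ(Kᵢ−1)/(1+β(Kᵢ−1)) = 0.
Check two-phase: ΣzᵢKᵢ = 1.235 > 1 and Σzᵢ/Kᵢ = 1.657 > 1, so g(0) = 0.235 > 0 and g(1) = -0.657 < 0.
Newton–Raphson from β = 0.5:
  β = 0.500: g = -0.0641, g' = -0.650 → β = 0.401
  β = 0.401: g = -0.0029, g' = -0.597 → β = 0.397
Converged at β = 0.397.
Then V = β·F = 0.3965·352 = 139.6 mol/h and L = F − V = 212.4 mol/h.

V = 139.6 mol/h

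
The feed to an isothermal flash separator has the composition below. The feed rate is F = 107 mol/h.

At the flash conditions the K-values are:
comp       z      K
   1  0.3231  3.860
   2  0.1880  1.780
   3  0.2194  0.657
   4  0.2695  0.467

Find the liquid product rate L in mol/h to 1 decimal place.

Let β = V/F and solve Σ zᵢ(Kᵢ−1)/(1+β(Kᵢ−1)) = 0.
Check two-phase: ΣzᵢKᵢ = 1.8518 > 1 and Σzᵢ/Kᵢ = 1.1004 > 1, so g(0) = 0.8518 > 0 and g(1) = -0.1004 < 0.
Newton iteration, β⁰ = 0.47:
  β = 0.4700: g = 0.22012, g' = -0.7152 → β = 0.7778
  β = 0.7778: g = 0.02985, g' = -0.5699 → β = 0.8302
Converged at β = 0.8302.
Then V = β·F = 0.8302·107 = 88.8 mol/h and L = F − V = 18.2 mol/h.

L = 18.2 mol/h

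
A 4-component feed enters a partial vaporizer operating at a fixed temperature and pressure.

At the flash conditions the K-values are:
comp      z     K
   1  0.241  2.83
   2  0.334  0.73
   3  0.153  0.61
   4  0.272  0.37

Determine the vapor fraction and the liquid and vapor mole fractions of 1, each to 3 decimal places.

ψ = 0.149, x_1 = 0.189, y_1 = 0.536

Let ψ = V/F and solve Σ zᵢ(Kᵢ−1)/(1+ψ(Kᵢ−1)) = 0.
Feasibility: ΣzᵢKᵢ = 1.120, Σzᵢ/Kᵢ = 1.529 — both > 1, two phases present.
Newton–Raphson from ψ = 0.5:
  ψ = 0.500: g = -0.1982, g' = -0.519 → ψ = 0.118
  ψ = 0.118: g = 0.0221, g' = -0.724 → ψ = 0.148
  ψ = 0.148: g = 0.0006, g' = -0.683 → ψ = 0.149
Converged at ψ = 0.149.
Compositions from xᵢ = zᵢ/(1+ψ(Kᵢ−1)), yᵢ = Kᵢxᵢ:
  1: x = 0.189, y = 0.536
  2: x = 0.348, y = 0.254
  3: x = 0.162, y = 0.099
  4: x = 0.300, y = 0.111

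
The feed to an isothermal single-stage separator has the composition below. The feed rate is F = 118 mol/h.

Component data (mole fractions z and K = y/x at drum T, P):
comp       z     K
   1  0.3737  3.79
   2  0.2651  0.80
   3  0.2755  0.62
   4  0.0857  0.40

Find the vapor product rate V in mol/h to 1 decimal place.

Material balance + equilibrium reduce to Σ zᵢ(Kᵢ−1)/(1+ψ(Kᵢ−1)) = 0.
g(0) = ΣzᵢKᵢ − 1 = 0.8335 and g(1) = 1 − Σzᵢ/Kᵢ = -0.0886, so a root lies in (0, 1).
Newton iteration, ψ⁰ = 0.5:
  ψ = 0.5000: g = 0.17372, g' = -0.6438 → ψ = 0.7698
  ψ = 0.7698: g = 0.02502, g' = -0.4944 → ψ = 0.8204
  ψ = 0.8204: g = 0.00019, g' = -0.4877 → ψ = 0.8208
Converged at ψ = 0.8208.
Then V = ψ·F = 0.8208·118 = 96.9 mol/h and L = F − V = 21.1 mol/h.

V = 96.9 mol/h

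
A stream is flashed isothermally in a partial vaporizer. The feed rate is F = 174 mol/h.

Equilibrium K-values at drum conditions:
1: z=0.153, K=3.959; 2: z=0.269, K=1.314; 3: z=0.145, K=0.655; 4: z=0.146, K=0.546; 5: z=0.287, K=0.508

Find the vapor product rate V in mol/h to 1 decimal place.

Newton iteration, ψ⁰ = 0.37:
  ψ = 0.370: g = -0.0179, g' = -0.497 → ψ = 0.334
  ψ = 0.334: g = 0.0005, g' = -0.524 → ψ = 0.335
Converged at ψ = 0.335.
Then V = ψ·F = 0.3350·174 = 58.3 mol/h and L = F − V = 115.7 mol/h.

V = 58.3 mol/h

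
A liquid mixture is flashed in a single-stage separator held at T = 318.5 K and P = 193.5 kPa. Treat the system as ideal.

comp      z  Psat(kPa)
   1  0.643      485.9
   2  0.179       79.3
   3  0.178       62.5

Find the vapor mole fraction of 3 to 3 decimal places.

Raoult's law: Kᵢ = Pᵢˢᵃᵗ/P = Pᵢˢᵃᵗ/193.5.
  K_1 = 485.9/193.5 = 2.51111, K_2 = 79.3/193.5 = 0.40982, K_3 = 62.5/193.5 = 0.32300
Rachford–Rice: g(V/F) = Σ zᵢ(Kᵢ−1)/(1+V/F(Kᵢ−1)) = 0.
g(0) = ΣzᵢKᵢ − 1 = 0.745 and g(1) = 1 − Σzᵢ/Kᵢ = -0.244, so a root lies in (0, 1).
Newton iteration, V/F⁰ = 0.5:
  V/F = 0.500: g = 0.2214, g' = -0.788 → V/F = 0.781
  V/F = 0.781: g = -0.0059, g' = -0.891 → V/F = 0.774
Converged at V/F = 0.774.
Compositions from xᵢ = zᵢ/(1+V/F(Kᵢ−1)), yᵢ = Kᵢxᵢ:
  1: x = 0.296, y = 0.744
  2: x = 0.330, y = 0.135
  3: x = 0.374, y = 0.121

y_3 = 0.121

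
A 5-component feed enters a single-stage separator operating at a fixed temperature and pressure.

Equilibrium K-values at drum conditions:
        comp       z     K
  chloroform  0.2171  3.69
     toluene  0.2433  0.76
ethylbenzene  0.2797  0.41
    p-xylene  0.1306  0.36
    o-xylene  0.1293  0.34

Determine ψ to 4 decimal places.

ψ = 0.1383

Material balance + equilibrium reduce to Σ zᵢ(Kᵢ−1)/(1+ψ(Kᵢ−1)) = 0.
Check two-phase: ΣzᵢKᵢ = 1.1917 > 1 and Σzᵢ/Kᵢ = 1.8042 > 1, so g(0) = 0.1917 > 0 and g(1) = -0.8042 < 0.
Newton iteration, ψ⁰ = 0.54:
  ψ = 0.5400: g = -0.33148, g' = -0.7502 → ψ = 0.0982
  ψ = 0.0982: g = 0.04658, g' = -1.2328 → ψ = 0.1360
  ψ = 0.1360: g = 0.00253, g' = -1.1044 → ψ = 0.1383
Converged at ψ = 0.1383.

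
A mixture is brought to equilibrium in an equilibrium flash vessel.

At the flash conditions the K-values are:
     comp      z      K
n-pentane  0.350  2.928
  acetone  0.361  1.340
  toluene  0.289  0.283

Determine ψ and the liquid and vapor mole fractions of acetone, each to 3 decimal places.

ψ = 0.665, x_acetone = 0.294, y_acetone = 0.395

Newton–Raphson from ψ = 0.63:
  ψ = 0.630: g = 0.0279, g' = -0.788 → ψ = 0.665
Converged at ψ = 0.665.
Compositions from xᵢ = zᵢ/(1+ψ(Kᵢ−1)), yᵢ = Kᵢxᵢ:
  n-pentane: x = 0.153, y = 0.449
  acetone: x = 0.294, y = 0.395
  toluene: x = 0.552, y = 0.156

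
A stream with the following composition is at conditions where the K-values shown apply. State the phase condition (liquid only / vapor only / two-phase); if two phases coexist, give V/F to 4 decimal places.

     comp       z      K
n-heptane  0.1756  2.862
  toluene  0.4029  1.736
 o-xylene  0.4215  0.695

ΣzᵢKᵢ = 1.4949; Σzᵢ/Kᵢ = 0.8999.
Since Σzᵢ/Kᵢ < 1 the mixture is above its dew point — single vapor phase.

vapor only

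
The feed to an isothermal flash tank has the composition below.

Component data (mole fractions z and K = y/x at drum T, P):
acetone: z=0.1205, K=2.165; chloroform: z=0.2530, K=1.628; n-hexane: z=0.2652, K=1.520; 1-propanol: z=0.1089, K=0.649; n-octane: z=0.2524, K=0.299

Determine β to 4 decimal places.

Let β = V/F and solve Σ zᵢ(Kᵢ−1)/(1+β(Kᵢ−1)) = 0.
Check two-phase: ΣzᵢKᵢ = 1.2220 > 1 and Σzᵢ/Kᵢ = 1.3975 > 1, so g(0) = 0.2220 > 0 and g(1) = -0.3975 < 0.
Newton iteration, β⁰ = 0.5:
  β = 0.5000: g = 0.00030, g' = -0.4820 → β = 0.5006
Converged at β = 0.5006.

β = 0.5006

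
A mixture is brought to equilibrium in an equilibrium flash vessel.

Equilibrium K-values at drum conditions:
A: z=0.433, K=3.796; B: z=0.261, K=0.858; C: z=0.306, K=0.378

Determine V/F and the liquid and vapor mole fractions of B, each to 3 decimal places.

V/F = 0.741, x_B = 0.292, y_B = 0.250

Material balance + equilibrium reduce to Σ zᵢ(Kᵢ−1)/(1+V/F(Kᵢ−1)) = 0.
Check two-phase: ΣzᵢKᵢ = 1.983 > 1 and Σzᵢ/Kᵢ = 1.228 > 1, so g(0) = 0.983 > 0 and g(1) = -0.228 < 0.
Newton–Raphson from V/F = 0.42:
  V/F = 0.420: g = 0.2598, g' = -0.939 → V/F = 0.697
  V/F = 0.697: g = 0.0337, g' = -0.765 → V/F = 0.741
Converged at V/F = 0.741.
Compositions from xᵢ = zᵢ/(1+V/F(Kᵢ−1)), yᵢ = Kᵢxᵢ:
  A: x = 0.141, y = 0.535
  B: x = 0.292, y = 0.250
  C: x = 0.567, y = 0.214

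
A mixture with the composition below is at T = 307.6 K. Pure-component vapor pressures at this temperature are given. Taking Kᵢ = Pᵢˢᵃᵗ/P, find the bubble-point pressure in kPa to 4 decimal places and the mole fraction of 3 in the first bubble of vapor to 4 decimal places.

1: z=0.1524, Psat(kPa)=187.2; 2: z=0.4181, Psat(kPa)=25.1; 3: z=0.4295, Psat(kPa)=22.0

At the bubble point ψ → 0, so ΣzᵢKᵢ = 1 with Kᵢ = Pᵢˢᵃᵗ/P ⇒ P = ΣzᵢPᵢˢᵃᵗ.
P = 0.1524·187.2 + 0.4181·25.1 + 0.4295·22.0 = 48.4726 kPa
yᵢ = zᵢPᵢˢᵃᵗ/P ⇒ y_3 = 0.4295·22.0/48.4726 = 0.1949

Pbub = 48.4726 kPa, y_3 = 0.1949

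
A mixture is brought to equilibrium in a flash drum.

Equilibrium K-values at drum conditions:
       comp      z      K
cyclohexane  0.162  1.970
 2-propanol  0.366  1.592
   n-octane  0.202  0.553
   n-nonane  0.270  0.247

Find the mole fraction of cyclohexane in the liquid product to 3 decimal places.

x_cyclohexane = 0.139

Material balance + equilibrium reduce to Σ zᵢ(Kᵢ−1)/(1+β(Kᵢ−1)) = 0.
g(0) = ΣzᵢKᵢ − 1 = 0.080 and g(1) = 1 − Σzᵢ/Kᵢ = -0.771, so a root lies in (0, 1).
Newton iteration, β⁰ = 0.34:
  β = 0.340: g = -0.0812, g' = -0.508 → β = 0.180
  β = 0.180: g = -0.0038, g' = -0.468 → β = 0.172
Converged at β = 0.172.
Compositions from xᵢ = zᵢ/(1+β(Kᵢ−1)), yᵢ = Kᵢxᵢ:
  cyclohexane: x = 0.139, y = 0.274
  2-propanol: x = 0.332, y = 0.529
  n-octane: x = 0.219, y = 0.121
  n-nonane: x = 0.310, y = 0.077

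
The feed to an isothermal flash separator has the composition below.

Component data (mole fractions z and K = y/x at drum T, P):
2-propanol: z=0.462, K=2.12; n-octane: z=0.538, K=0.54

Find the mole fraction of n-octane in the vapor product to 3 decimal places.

y_n-octane = 0.383

Rachford–Rice: g(ψ) = Σ zᵢ(Kᵢ−1)/(1+ψ(Kᵢ−1)) = 0.
g(0) = ΣzᵢKᵢ − 1 = 0.270 and g(1) = 1 − Σzᵢ/Kᵢ = -0.214, so a root lies in (0, 1).
Binary case is linear: z₁(K₁−1)(1+ψ(K₂−1)) + z₂(K₂−1)(1+ψ(K₁−1)) = 0
⇒ ψ = [z₁(K₁−1)+z₂(K₂−1)] / [−(K₁−1)(K₂−1)] = 0.2700/0.5152 = 0.524
Compositions from xᵢ = zᵢ/(1+ψ(Kᵢ−1)), yᵢ = Kᵢxᵢ:
  2-propanol: x = 0.291, y = 0.617
  n-octane: x = 0.709, y = 0.383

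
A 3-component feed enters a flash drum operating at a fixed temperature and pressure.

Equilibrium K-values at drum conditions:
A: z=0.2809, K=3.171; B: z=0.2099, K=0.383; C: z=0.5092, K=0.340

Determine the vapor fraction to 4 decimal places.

ψ = 0.1026

Material balance + equilibrium reduce to Σ zᵢ(Kᵢ−1)/(1+ψ(Kᵢ−1)) = 0.
Feasibility: ΣzᵢKᵢ = 1.1443, Σzᵢ/Kᵢ = 2.1343 — both > 1, two phases present.
Newton–Raphson from ψ = 0.5:
  ψ = 0.5000: g = -0.39647, g' = -0.9656 → ψ = 0.0894
  ψ = 0.0894: g = 0.01648, g' = -1.2685 → ψ = 0.1024
  ψ = 0.1024: g = 0.00024, g' = -1.2323 → ψ = 0.1026
Converged at ψ = 0.1026.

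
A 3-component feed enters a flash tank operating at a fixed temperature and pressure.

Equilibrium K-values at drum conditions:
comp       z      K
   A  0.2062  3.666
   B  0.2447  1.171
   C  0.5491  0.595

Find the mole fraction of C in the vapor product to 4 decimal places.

Rachford–Rice: g(ψ) = Σ zᵢ(Kᵢ−1)/(1+ψ(Kᵢ−1)) = 0.
Check two-phase: ΣzᵢKᵢ = 1.3692 > 1 and Σzᵢ/Kᵢ = 1.1881 > 1, so g(0) = 0.3692 > 0 and g(1) = -0.1881 < 0.
Iterate (Newton) starting at ψ = 0.5:
  ψ = 0.5000: g = -0.00467, g' = -0.4169 → ψ = 0.4888
  ψ = 0.4888: g = 0.00003, g' = -0.4224 → ψ = 0.4889
Converged at ψ = 0.4889.
Compositions from xᵢ = zᵢ/(1+ψ(Kᵢ−1)), yᵢ = Kᵢxᵢ:
  A: x = 0.0895, y = 0.3282
  B: x = 0.2258, y = 0.2644
  C: x = 0.6847, y = 0.4074

y_C = 0.4074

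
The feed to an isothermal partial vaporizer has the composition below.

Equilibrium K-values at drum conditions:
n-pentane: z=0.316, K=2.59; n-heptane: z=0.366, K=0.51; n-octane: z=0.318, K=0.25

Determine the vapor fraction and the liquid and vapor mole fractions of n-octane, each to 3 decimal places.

Material balance + equilibrium reduce to Σ zᵢ(Kᵢ−1)/(1+ψ(Kᵢ−1)) = 0.
g(0) = ΣzᵢKᵢ − 1 = 0.085 and g(1) = 1 − Σzᵢ/Kᵢ = -1.112, so a root lies in (0, 1).
Newton–Raphson from ψ = 0.5:
  ψ = 0.500: g = -0.3392, g' = -0.860 → ψ = 0.106
  ψ = 0.106: g = -0.0179, g' = -0.894 → ψ = 0.086
Converged at ψ = 0.086.
Compositions from xᵢ = zᵢ/(1+ψ(Kᵢ−1)), yᵢ = Kᵢxᵢ:
  n-pentane: x = 0.278, y = 0.720
  n-heptane: x = 0.382, y = 0.195
  n-octane: x = 0.340, y = 0.085

ψ = 0.086, x_n-octane = 0.340, y_n-octane = 0.085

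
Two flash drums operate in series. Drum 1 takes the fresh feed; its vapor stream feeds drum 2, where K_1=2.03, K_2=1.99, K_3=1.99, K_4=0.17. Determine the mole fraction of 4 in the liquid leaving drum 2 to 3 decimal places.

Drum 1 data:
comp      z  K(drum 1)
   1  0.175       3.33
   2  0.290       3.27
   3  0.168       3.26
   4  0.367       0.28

Drum 1:
Material balance + equilibrium reduce to Σ zᵢ(Kᵢ−1)/(1+ψ₁(Kᵢ−1)) = 0.
g(0) = ΣzᵢKᵢ − 1 = 1.181 and g(1) = 1 − Σzᵢ/Kᵢ = -0.503, so a root lies in (0, 1).
Newton–Raphson from ψ₁ = 0.5:
  ψ₁ = 0.500: g = 0.2621, g' = -1.184 → ψ₁ = 0.721
  ψ₁ = 0.721: g = -0.0037, g' = -1.295 → ψ₁ = 0.718
Converged at ψ₁ = 0.718.
Drum-1 compositions:
  1: x = 0.065, y = 0.218
  2: x = 0.110, y = 0.360
  3: x = 0.064, y = 0.209
  4: x = 0.760, y = 0.213
Drum-2 feed = drum-1 vapor: z₂ = (0.2179, 0.3604, 0.2087, 0.2129).
Drum 2:
Let ψ₂ = V/F and solve Σ zᵢ(Kᵢ−1)/(1+ψ₂(Kᵢ−1)) = 0.
Feasibility: ΣzᵢKᵢ = 1.611, Σzᵢ/Kᵢ = 1.646 — both > 1, two phases present.
Newton–Raphson from ψ₂ = 0.51:
  ψ₂ = 0.510: g = 0.2152, g' = -0.787 → ψ₂ = 0.784
  ψ₂ = 0.784: g = -0.0638, g' = -1.447 → ψ₂ = 0.739
  ψ₂ = 0.739: g = -0.0047, g' = -1.244 → ψ₂ = 0.736
Converged at ψ₂ = 0.736.
  1: x = 0.124, y = 0.252
  2: x = 0.209, y = 0.415
  3: x = 0.121, y = 0.240
  4: x = 0.547, y = 0.093

x_4 (drum 2) = 0.547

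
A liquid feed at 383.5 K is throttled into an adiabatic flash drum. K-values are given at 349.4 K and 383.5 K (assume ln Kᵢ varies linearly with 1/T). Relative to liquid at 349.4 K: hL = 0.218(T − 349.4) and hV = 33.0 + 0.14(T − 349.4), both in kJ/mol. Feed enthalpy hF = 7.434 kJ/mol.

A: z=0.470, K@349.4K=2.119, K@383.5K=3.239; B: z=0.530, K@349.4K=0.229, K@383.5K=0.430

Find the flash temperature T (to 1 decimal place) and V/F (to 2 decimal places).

T = 353.6 K, V/F = 0.20

Adiabatic flash: solve Rachford–Rice at each trial T, then check hF = ψ·hV(T) + (1−ψ)·hL(T).
  T = 349.4 K: K = (2.119, 0.229), RR gives ψ = 0.136, H_out = 4.487 kJ/mol
  T = 383.5 K: K = (3.239, 0.430), RR gives ψ = 0.588, H_out = 25.269 kJ/mol
  T = 366.4 K: K = (2.644, 0.318), RR gives ψ = 0.367, H_out = 15.328 kJ/mol
  T = 357.9 K: K = (2.373, 0.271), RR gives ψ = 0.259, H_out = 10.220 kJ/mol
  T = 353.6 K: K = (2.243, 0.249), RR gives ψ = 0.199, H_out = 7.430 kJ/mol
  T = 355.8 K: K = (2.309, 0.260), RR gives ψ = 0.230, H_out = 8.881 kJ/mol
Linear interpolation between T = 353.6 (H_out = 7.430) and T = 355.8 (H_out = 8.881) on hF = 7.434 gives T ≈ 353.6 K, at which ψ = 0.20.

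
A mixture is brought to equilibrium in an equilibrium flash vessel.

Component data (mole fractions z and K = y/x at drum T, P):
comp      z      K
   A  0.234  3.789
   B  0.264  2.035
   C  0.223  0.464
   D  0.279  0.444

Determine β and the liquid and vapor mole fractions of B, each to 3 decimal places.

Rachford–Rice: g(β) = Σ zᵢ(Kᵢ−1)/(1+β(Kᵢ−1)) = 0.
Check two-phase: ΣzᵢKᵢ = 1.651 > 1 and Σzᵢ/Kᵢ = 1.300 > 1, so g(0) = 0.651 > 0 and g(1) = -0.300 < 0.
Newton iteration, β⁰ = 0.61:
  β = 0.610: g = -0.0032, g' = -0.695 → β = 0.605
Converged at β = 0.605.
Compositions from xᵢ = zᵢ/(1+β(Kᵢ−1)), yᵢ = Kᵢxᵢ:
  A: x = 0.087, y = 0.330
  B: x = 0.162, y = 0.330
  C: x = 0.330, y = 0.153
  D: x = 0.421, y = 0.187

β = 0.605, x_B = 0.162, y_B = 0.330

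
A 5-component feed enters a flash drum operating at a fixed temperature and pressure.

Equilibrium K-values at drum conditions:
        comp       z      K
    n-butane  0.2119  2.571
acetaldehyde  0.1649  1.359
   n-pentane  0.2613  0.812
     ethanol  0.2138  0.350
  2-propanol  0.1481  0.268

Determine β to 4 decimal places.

β = 0.1487

Let β = V/F and solve Σ zᵢ(Kᵢ−1)/(1+β(Kᵢ−1)) = 0.
Check two-phase: ΣzᵢKᵢ = 1.0956 > 1 and Σzᵢ/Kᵢ = 1.6890 > 1, so g(0) = 0.0956 > 0 and g(1) = -0.6890 < 0.
Newton iteration, β⁰ = 0.53:
  β = 0.5300: g = -0.21231, g' = -0.6042 → β = 0.1786
  β = 0.1786: g = -0.01718, g' = -0.5682 → β = 0.1484
  β = 0.1484: g = 0.00022, g' = -0.5834 → β = 0.1487
Converged at β = 0.1487.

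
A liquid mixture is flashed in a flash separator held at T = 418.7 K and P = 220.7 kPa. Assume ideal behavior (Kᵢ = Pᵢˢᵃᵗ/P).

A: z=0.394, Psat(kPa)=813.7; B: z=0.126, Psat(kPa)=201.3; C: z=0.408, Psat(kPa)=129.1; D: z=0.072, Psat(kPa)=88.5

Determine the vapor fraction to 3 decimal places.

Raoult's law: Kᵢ = Pᵢˢᵃᵗ/P = Pᵢˢᵃᵗ/220.7.
  K_A = 813.7/220.7 = 3.68691, K_B = 201.3/220.7 = 0.91210, K_C = 129.1/220.7 = 0.58496, K_D = 88.5/220.7 = 0.40100
Newton–Raphson from ψ = 0.34:
  ψ = 0.340: g = 0.2905, g' = -0.914 → ψ = 0.658
  ψ = 0.658: g = 0.0666, g' = -0.576 → ψ = 0.774
  ψ = 0.774: g = 0.0022, g' = -0.543 → ψ = 0.778
Converged at ψ = 0.778.

ψ = 0.778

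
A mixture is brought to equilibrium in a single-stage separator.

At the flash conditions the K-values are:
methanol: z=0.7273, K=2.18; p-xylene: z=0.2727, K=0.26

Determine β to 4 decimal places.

β = 0.7517

Material balance + equilibrium reduce to Σ zᵢ(Kᵢ−1)/(1+β(Kᵢ−1)) = 0.
g(0) = ΣzᵢKᵢ − 1 = 0.6564 and g(1) = 1 − Σzᵢ/Kᵢ = -0.3825, so a root lies in (0, 1).
Binary case is linear: z₁(K₁−1)(1+β(K₂−1)) + z₂(K₂−1)(1+β(K₁−1)) = 0
⇒ β = [z₁(K₁−1)+z₂(K₂−1)] / [−(K₁−1)(K₂−1)] = 0.65642/0.87320 = 0.7517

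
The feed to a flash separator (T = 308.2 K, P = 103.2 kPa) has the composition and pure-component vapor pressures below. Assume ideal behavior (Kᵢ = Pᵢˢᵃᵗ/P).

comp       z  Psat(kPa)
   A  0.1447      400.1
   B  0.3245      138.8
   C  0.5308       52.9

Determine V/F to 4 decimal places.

V/F = 0.3410

Raoult's law: Kᵢ = Pᵢˢᵃᵗ/P = Pᵢˢᵃᵗ/103.2.
  K_A = 400.1/103.2 = 3.876938, K_B = 138.8/103.2 = 1.344961, K_C = 52.9/103.2 = 0.512597
Rachford–Rice: g(V/F) = Σ zᵢ(Kᵢ−1)/(1+V/F(Kᵢ−1)) = 0.
Feasibility: ΣzᵢKᵢ = 1.2695, Σzᵢ/Kᵢ = 1.3141 — both > 1, two phases present.
Newton iteration, V/F⁰ = 0.64:
  V/F = 0.6400: g = -0.13779, g' = -0.4406 → V/F = 0.3273
  V/F = 0.3273: g = 0.00718, g' = -0.5274 → V/F = 0.3409
  V/F = 0.3409: g = 0.00007, g' = -0.5175 → V/F = 0.3410
Converged at V/F = 0.3410.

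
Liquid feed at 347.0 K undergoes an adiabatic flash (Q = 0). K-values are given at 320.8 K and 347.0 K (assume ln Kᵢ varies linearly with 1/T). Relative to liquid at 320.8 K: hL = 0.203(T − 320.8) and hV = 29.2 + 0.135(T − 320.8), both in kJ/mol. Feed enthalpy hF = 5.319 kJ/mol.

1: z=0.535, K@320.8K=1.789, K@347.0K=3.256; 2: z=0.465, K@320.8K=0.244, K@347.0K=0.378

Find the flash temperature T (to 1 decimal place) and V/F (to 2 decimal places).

T = 322.3 K, V/F = 0.17

Adiabatic flash: solve Rachford–Rice at each trial T, then check hF = ψ·hV(T) + (1−ψ)·hL(T).
  T = 320.8 K: K = (1.789, 0.244), RR gives ψ = 0.118, H_out = 3.455 kJ/mol
  T = 347.0 K: K = (3.256, 0.378), RR gives ψ = 0.654, H_out = 23.251 kJ/mol
  T = 333.9 K: K = (2.442, 0.306), RR gives ψ = 0.449, H_out = 15.364 kJ/mol
  T = 327.4 K: K = (2.099, 0.274), RR gives ψ = 0.314, H_out = 10.371 kJ/mol
  T = 324.1 K: K = (1.939, 0.259), RR gives ψ = 0.227, H_out = 7.244 kJ/mol
  T = 322.5 K: K = (1.865, 0.252), RR gives ψ = 0.177, H_out = 5.507 kJ/mol
Linear interpolation between T = 320.8 (H_out = 3.455) and T = 322.5 (H_out = 5.507) on hF = 5.319 gives T ≈ 322.3 K, at which ψ = 0.17.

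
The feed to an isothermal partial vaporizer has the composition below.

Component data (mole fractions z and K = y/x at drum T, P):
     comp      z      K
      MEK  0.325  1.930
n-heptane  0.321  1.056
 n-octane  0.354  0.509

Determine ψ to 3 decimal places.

Rachford–Rice: g(ψ) = Σ zᵢ(Kᵢ−1)/(1+ψ(Kᵢ−1)) = 0.
Feasibility: ΣzᵢKᵢ = 1.146, Σzᵢ/Kᵢ = 1.168 — both > 1, two phases present.
Newton iteration, ψ⁰ = 0.5:
  ψ = 0.500: g = -0.0066, g' = -0.282 → ψ = 0.477
Converged at ψ = 0.477.

ψ = 0.477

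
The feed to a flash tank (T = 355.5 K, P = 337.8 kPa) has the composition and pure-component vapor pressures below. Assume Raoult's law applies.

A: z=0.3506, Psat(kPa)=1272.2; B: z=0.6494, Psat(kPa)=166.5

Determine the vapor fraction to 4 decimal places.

Raoult's law: Kᵢ = Pᵢˢᵃᵗ/P = Pᵢˢᵃᵗ/337.8.
  K_A = 1272.2/337.8 = 3.766134, K_B = 166.5/337.8 = 0.492895
Rachford–Rice: g(ψ) = Σ zᵢ(Kᵢ−1)/(1+ψ(Kᵢ−1)) = 0.
g(0) = ΣzᵢKᵢ − 1 = 0.6405 and g(1) = 1 − Σzᵢ/Kᵢ = -0.4106, so a root lies in (0, 1).
Binary case is linear: z₁(K₁−1)(1+ψ(K₂−1)) + z₂(K₂−1)(1+ψ(K₁−1)) = 0
⇒ ψ = [z₁(K₁−1)+z₂(K₂−1)] / [−(K₁−1)(K₂−1)] = 0.64049/1.40272 = 0.4566

ψ = 0.4566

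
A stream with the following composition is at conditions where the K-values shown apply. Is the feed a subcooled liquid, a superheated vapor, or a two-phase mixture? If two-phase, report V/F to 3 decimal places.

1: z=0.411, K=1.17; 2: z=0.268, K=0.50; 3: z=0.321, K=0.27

ΣzᵢKᵢ = 0.702; Σzᵢ/Kᵢ = 2.076.
Since ΣzᵢKᵢ < 1 the mixture is below its bubble point — single liquid phase.

subcooled liquid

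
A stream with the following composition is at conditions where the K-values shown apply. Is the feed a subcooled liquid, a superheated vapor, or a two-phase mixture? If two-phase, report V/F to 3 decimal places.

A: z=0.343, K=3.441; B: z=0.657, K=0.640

two-phase, V/F = 0.684

ΣzᵢKᵢ = 1.601; Σzᵢ/Kᵢ = 1.126.
Both exceed 1, so a two-phase solution exists.
Binary case is linear: z₁(K₁−1)(1+ψ(K₂−1)) + z₂(K₂−1)(1+ψ(K₁−1)) = 0
⇒ ψ = [z₁(K₁−1)+z₂(K₂−1)] / [−(K₁−1)(K₂−1)] = 0.6007/0.8788 = 0.684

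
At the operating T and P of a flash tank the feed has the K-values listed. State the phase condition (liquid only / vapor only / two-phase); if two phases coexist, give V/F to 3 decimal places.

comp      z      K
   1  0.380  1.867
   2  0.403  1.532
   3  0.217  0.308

ΣzᵢKᵢ = 1.394; Σzᵢ/Kᵢ = 1.171.
Both exceed 1, so a two-phase solution exists.
Iterate (Newton) starting at ψ = 0.5:
  ψ = 0.500: g = 0.1696, g' = -0.453 → ψ = 0.874
  ψ = 0.874: g = -0.0464, g' = -0.811 → ψ = 0.817
  ψ = 0.817: g = -0.0032, g' = -0.703 → ψ = 0.812
Converged at ψ = 0.812.

two-phase, V/F = 0.812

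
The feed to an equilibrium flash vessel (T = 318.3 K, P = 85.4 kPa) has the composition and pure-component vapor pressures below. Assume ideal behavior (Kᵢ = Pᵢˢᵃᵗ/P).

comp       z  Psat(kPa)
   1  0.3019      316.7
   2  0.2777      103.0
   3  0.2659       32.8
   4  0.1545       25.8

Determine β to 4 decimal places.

Raoult's law: Kᵢ = Pᵢˢᵃᵗ/P = Pᵢˢᵃᵗ/85.4.
  K_1 = 316.7/85.4 = 3.708431, K_2 = 103.0/85.4 = 1.206089, K_3 = 32.8/85.4 = 0.384075, K_4 = 25.8/85.4 = 0.302108
Let β = V/F and solve Σ zᵢ(Kᵢ−1)/(1+β(Kᵢ−1)) = 0.
g(0) = ΣzᵢKᵢ − 1 = 0.6033 and g(1) = 1 − Σzᵢ/Kᵢ = -0.5154, so a root lies in (0, 1).
Newton–Raphson from β = 0.38:
  β = 0.3800: g = 0.09547, g' = -0.8593 → β = 0.4911
  β = 0.4911: g = 0.00404, g' = -0.7991 → β = 0.4962
Converged at β = 0.4962.

β = 0.4962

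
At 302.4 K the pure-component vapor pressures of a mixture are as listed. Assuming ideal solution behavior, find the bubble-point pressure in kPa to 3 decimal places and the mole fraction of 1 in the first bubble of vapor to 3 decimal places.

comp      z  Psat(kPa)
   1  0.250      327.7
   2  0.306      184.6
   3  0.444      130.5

Pbub = 196.355 kPa, y_1 = 0.417

At the bubble point ψ → 0, so ΣzᵢKᵢ = 1 with Kᵢ = Pᵢˢᵃᵗ/P ⇒ P = ΣzᵢPᵢˢᵃᵗ.
P = 0.250·327.7 + 0.306·184.6 + 0.444·130.5 = 196.355 kPa
yᵢ = zᵢPᵢˢᵃᵗ/P ⇒ y_1 = 0.250·327.7/196.355 = 0.417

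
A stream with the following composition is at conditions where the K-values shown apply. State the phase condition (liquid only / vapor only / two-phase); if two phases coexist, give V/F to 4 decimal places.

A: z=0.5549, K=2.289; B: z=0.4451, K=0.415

two-phase, V/F = 0.6032

ΣzᵢKᵢ = 1.4549; Σzᵢ/Kᵢ = 1.3150.
Both exceed 1, so a two-phase solution exists.
Rachford–Rice: g(ψ) = Σ zᵢ(Kᵢ−1)/(1+ψ(Kᵢ−1)) = 0.
Binary case is linear: z₁(K₁−1)(1+ψ(K₂−1)) + z₂(K₂−1)(1+ψ(K₁−1)) = 0
⇒ ψ = [z₁(K₁−1)+z₂(K₂−1)] / [−(K₁−1)(K₂−1)] = 0.45488/0.75406 = 0.6032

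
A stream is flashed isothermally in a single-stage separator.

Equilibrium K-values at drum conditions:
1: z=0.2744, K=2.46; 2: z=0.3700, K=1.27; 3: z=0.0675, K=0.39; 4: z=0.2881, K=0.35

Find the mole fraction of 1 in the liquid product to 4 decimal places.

x_1 = 0.1630

Material balance + equilibrium reduce to Σ zᵢ(Kᵢ−1)/(1+β(Kᵢ−1)) = 0.
Feasibility: ΣzᵢKᵢ = 1.2721, Σzᵢ/Kᵢ = 1.3991 — both > 1, two phases present.
Newton–Raphson from β = 0.5:
  β = 0.5000: g = -0.01708, g' = -0.5355 → β = 0.4681
  β = 0.4681: g = -0.00012, g' = -0.5283 → β = 0.4679
Converged at β = 0.4679.
Compositions from xᵢ = zᵢ/(1+β(Kᵢ−1)), yᵢ = Kᵢxᵢ:
  1: x = 0.1630, y = 0.4011
  2: x = 0.3285, y = 0.4172
  3: x = 0.0945, y = 0.0368
  4: x = 0.4140, y = 0.1449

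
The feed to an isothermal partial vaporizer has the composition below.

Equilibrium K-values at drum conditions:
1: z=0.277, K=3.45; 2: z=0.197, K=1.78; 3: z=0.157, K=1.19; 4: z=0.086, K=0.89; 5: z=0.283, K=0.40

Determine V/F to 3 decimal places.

V/F = 0.821

Rachford–Rice: g(V/F) = Σ zᵢ(Kᵢ−1)/(1+V/F(Kᵢ−1)) = 0.
Feasibility: ΣzᵢKᵢ = 1.683, Σzᵢ/Kᵢ = 1.127 — both > 1, two phases present.
Newton iteration, V/F⁰ = 0.5:
  V/F = 0.500: g = 0.1902, g' = -0.612 → V/F = 0.811
  V/F = 0.811: g = 0.0061, g' = -0.623 → V/F = 0.821
Converged at V/F = 0.821.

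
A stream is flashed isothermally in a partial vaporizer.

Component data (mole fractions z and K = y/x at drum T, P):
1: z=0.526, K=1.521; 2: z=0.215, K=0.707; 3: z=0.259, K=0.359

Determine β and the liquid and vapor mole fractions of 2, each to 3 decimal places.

β = 0.167, x_2 = 0.226, y_2 = 0.160

Newton–Raphson from β = 0.5:
  β = 0.500: g = -0.1007, g' = -0.346 → β = 0.209
  β = 0.209: g = -0.0116, g' = -0.279 → β = 0.167
Converged at β = 0.167.
Compositions from xᵢ = zᵢ/(1+β(Kᵢ−1)), yᵢ = Kᵢxᵢ:
  1: x = 0.484, y = 0.736
  2: x = 0.226, y = 0.160
  3: x = 0.290, y = 0.104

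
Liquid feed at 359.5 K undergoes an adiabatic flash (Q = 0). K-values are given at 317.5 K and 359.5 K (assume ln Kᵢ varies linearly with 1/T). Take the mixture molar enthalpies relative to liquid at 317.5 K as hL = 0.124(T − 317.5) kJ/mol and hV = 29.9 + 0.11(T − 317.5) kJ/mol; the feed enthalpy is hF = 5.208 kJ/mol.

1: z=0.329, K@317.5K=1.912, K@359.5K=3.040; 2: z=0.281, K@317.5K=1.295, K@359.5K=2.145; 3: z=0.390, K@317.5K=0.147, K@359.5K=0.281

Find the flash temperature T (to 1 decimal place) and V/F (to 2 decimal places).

Adiabatic flash: solve Rachford–Rice at each trial T, then check hF = ψ·hV(T) + (1−ψ)·hL(T).
  T = 317.5 K: K = (1.912, 1.295, 0.147), RR gives ψ = 0.086, H_out = 2.575 kJ/mol
  T = 359.5 K: K = (3.040, 2.145, 0.281), RR gives ψ = 0.599, H_out = 22.776 kJ/mol
  T = 338.5 K: K = (2.446, 1.693, 0.207), RR gives ψ = 0.401, H_out = 14.487 kJ/mol
  T = 328.0 K: K = (2.171, 1.487, 0.176), RR gives ψ = 0.270, H_out = 9.338 kJ/mol
  T = 322.8 K: K = (2.041, 1.390, 0.161), RR gives ψ = 0.188, H_out = 6.266 kJ/mol
  T = 320.1 K: K = (1.975, 1.341, 0.154), RR gives ψ = 0.139, H_out = 4.470 kJ/mol
  T = 321.5 K: K = (2.009, 1.366, 0.158), RR gives ψ = 0.165, H_out = 5.421 kJ/mol
Linear interpolation between T = 320.1 (H_out = 4.470) and T = 321.5 (H_out = 5.421) on hF = 5.208 gives T ≈ 321.2 K, at which ψ = 0.16.

T = 321.2 K, V/F = 0.16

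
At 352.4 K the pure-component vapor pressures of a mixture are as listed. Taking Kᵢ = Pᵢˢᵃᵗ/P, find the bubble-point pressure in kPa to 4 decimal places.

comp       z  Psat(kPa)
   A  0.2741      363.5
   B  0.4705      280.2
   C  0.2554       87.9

At the bubble point ψ → 0, so ΣzᵢKᵢ = 1 with Kᵢ = Pᵢˢᵃᵗ/P ⇒ P = ΣzᵢPᵢˢᵃᵗ.
P = 0.2741·363.5 + 0.4705·280.2 + 0.2554·87.9 = 253.9191 kPa

Pbub = 253.9191 kPa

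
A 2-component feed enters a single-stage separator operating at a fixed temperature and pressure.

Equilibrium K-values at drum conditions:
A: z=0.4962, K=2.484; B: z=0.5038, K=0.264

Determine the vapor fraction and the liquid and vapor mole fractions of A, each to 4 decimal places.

Let ψ = V/F and solve Σ zᵢ(Kᵢ−1)/(1+ψ(Kᵢ−1)) = 0.
Check two-phase: ΣzᵢKᵢ = 1.3656 > 1 and Σzᵢ/Kᵢ = 2.1081 > 1, so g(0) = 0.3656 > 0 and g(1) = -1.1081 < 0.
Binary case is linear: z₁(K₁−1)(1+ψ(K₂−1)) + z₂(K₂−1)(1+ψ(K₁−1)) = 0
⇒ ψ = [z₁(K₁−1)+z₂(K₂−1)] / [−(K₁−1)(K₂−1)] = 0.36556/1.09222 = 0.3347
Compositions from xᵢ = zᵢ/(1+ψ(Kᵢ−1)), yᵢ = Kᵢxᵢ:
  A: x = 0.3315, y = 0.8235
  B: x = 0.6685, y = 0.1765

ψ = 0.3347, x_A = 0.3315, y_A = 0.8235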